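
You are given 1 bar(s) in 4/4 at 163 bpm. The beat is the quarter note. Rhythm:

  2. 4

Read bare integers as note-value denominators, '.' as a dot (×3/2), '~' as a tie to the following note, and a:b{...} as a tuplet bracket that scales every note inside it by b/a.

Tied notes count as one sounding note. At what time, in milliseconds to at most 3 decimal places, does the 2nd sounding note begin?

1. 0.0ms @ 0 + 1104.294ms (3)
2. 1104.294ms @ 3 + 368.098ms (1)

note 2 onset = 3b = 1104.294ms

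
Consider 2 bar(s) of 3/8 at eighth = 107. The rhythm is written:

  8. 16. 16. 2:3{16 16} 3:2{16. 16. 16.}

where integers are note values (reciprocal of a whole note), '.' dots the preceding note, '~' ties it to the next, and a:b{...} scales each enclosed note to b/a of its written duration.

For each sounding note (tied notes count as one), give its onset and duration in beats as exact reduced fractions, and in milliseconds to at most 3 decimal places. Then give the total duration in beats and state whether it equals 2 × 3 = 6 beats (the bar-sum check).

1) 0.0ms=0b +841.121ms=3/2b
2) 841.121ms=3/2b +420.561ms=3/4b
3) 1261.682ms=9/4b +420.561ms=3/4b
4) 1682.243ms=3b +420.561ms=3/4b
5) 2102.804ms=15/4b +420.561ms=3/4b
6) 2523.364ms=9/2b +280.374ms=1/2b
7) 2803.738ms=5b +280.374ms=1/2b
8) 3084.112ms=11/2b +280.374ms=1/2b
Σ=6b of 6 (107bpm 3/8) — PASS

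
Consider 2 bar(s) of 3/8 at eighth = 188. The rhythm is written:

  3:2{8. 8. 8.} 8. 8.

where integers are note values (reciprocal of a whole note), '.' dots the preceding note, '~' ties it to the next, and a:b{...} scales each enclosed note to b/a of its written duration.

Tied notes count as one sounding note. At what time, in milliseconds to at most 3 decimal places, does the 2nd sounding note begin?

1. 0.0ms @ 0 + 319.149ms (1)
2. 319.149ms @ 1 + 319.149ms (1)
3. 638.298ms @ 2 + 319.149ms (1)
4. 957.447ms @ 3 + 478.723ms (3/2)
5. 1436.17ms @ 9/2 + 478.723ms (3/2)

note 2 onset = 1b = 319.149ms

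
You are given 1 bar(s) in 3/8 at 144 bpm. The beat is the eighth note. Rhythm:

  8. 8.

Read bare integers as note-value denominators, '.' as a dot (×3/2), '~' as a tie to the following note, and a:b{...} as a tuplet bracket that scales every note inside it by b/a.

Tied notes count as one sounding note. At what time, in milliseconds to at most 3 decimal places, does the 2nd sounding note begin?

1. 0.0ms @ 0 + 625.0ms (3/2)
2. 625.0ms @ 3/2 + 625.0ms (3/2)

note 2 onset = 3/2b = 625.0ms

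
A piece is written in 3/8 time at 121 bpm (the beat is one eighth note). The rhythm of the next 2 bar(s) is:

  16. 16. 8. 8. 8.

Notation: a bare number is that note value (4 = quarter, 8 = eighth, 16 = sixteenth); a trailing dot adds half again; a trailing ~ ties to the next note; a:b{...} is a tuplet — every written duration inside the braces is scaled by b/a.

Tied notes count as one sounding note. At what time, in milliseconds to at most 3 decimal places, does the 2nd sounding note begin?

note 2 onset = 3/4b = 371.901ms

1. 0.0ms @ 0 + 371.901ms (3/4)
2. 371.901ms @ 3/4 + 371.901ms (3/4)
3. 743.802ms @ 3/2 + 743.802ms (3/2)
4. 1487.603ms @ 3 + 743.802ms (3/2)
5. 2231.405ms @ 9/2 + 743.802ms (3/2)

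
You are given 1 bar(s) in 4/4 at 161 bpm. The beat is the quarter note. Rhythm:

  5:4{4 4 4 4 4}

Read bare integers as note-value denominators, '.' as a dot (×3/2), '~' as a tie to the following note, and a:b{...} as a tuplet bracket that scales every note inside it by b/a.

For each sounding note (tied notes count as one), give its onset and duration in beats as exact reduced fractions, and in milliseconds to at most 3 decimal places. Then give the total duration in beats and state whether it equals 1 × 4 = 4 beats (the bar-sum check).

1) 0.0ms=0b +298.137ms=4/5b
2) 298.137ms=4/5b +298.137ms=4/5b
3) 596.273ms=8/5b +298.137ms=4/5b
4) 894.41ms=12/5b +298.137ms=4/5b
5) 1192.547ms=16/5b +298.137ms=4/5b
Σ=4b of 4 (161bpm 4/4) — PASS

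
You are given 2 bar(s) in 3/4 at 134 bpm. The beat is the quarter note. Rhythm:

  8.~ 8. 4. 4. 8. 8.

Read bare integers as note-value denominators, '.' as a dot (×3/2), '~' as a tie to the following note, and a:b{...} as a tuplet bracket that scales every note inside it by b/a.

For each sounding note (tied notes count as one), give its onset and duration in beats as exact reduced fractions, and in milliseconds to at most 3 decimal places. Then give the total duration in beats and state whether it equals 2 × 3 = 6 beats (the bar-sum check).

1) 0.0ms=0b +671.642ms=3/2b
2) 671.642ms=3/2b +671.642ms=3/2b
3) 1343.284ms=3b +671.642ms=3/2b
4) 2014.925ms=9/2b +335.821ms=3/4b
5) 2350.746ms=21/4b +335.821ms=3/4b
Σ=6b of 6 (134bpm 3/4) — PASS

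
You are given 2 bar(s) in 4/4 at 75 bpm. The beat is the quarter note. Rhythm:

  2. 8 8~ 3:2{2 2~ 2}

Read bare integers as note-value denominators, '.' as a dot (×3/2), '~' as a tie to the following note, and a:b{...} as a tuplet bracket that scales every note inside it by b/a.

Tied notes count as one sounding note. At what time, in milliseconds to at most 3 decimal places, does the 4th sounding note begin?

1. 0.0ms @ 0 + 2400.0ms (3)
2. 2400.0ms @ 3 + 400.0ms (1/2)
3. 2800.0ms @ 7/2 + 1466.667ms (11/6)
4. 4266.667ms @ 16/3 + 2133.333ms (8/3)

note 4 onset = 16/3b = 4266.667ms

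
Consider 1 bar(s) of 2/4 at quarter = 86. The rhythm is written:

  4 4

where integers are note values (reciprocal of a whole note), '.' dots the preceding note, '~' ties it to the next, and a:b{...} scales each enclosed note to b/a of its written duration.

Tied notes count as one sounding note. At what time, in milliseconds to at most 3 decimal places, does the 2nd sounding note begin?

1. 0.0ms @ 0 + 697.674ms (1)
2. 697.674ms @ 1 + 697.674ms (1)

note 2 onset = 1b = 697.674ms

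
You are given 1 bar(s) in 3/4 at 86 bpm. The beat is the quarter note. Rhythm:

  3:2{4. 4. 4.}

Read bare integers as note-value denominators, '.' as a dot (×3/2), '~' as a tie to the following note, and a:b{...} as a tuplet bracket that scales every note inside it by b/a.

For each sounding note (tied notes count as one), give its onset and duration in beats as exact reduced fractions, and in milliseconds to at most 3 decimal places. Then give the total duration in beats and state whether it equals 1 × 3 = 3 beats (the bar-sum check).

1) 0.0ms=0b +697.674ms=1b
2) 697.674ms=1b +697.674ms=1b
3) 1395.349ms=2b +697.674ms=1b
Σ=3b of 3 (86bpm 3/4) — PASS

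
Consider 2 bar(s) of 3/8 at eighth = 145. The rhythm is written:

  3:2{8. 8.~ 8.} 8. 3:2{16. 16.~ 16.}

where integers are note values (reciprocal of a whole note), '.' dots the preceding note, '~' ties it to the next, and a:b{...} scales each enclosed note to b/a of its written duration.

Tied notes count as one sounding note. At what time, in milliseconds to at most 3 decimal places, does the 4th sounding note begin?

1. 0.0ms @ 0 + 413.793ms (1)
2. 413.793ms @ 1 + 827.586ms (2)
3. 1241.379ms @ 3 + 620.69ms (3/2)
4. 1862.069ms @ 9/2 + 206.897ms (1/2)
5. 2068.966ms @ 5 + 413.793ms (1)

note 4 onset = 9/2b = 1862.069ms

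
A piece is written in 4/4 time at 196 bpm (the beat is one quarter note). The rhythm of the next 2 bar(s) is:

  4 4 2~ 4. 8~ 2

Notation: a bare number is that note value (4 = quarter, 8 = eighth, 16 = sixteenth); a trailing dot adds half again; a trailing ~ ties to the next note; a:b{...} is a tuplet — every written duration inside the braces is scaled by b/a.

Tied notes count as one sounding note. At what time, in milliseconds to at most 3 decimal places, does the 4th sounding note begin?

note 4 onset = 11/2b = 1683.673ms

1. 0.0ms @ 0 + 306.122ms (1)
2. 306.122ms @ 1 + 306.122ms (1)
3. 612.245ms @ 2 + 1071.429ms (7/2)
4. 1683.673ms @ 11/2 + 765.306ms (5/2)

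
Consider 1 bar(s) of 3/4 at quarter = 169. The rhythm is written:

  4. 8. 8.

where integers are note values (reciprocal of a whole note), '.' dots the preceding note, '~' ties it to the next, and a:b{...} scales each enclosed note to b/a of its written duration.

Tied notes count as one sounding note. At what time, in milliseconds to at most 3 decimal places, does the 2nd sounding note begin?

note 2 onset = 3/2b = 532.544ms

1. 0.0ms @ 0 + 532.544ms (3/2)
2. 532.544ms @ 3/2 + 266.272ms (3/4)
3. 798.817ms @ 9/4 + 266.272ms (3/4)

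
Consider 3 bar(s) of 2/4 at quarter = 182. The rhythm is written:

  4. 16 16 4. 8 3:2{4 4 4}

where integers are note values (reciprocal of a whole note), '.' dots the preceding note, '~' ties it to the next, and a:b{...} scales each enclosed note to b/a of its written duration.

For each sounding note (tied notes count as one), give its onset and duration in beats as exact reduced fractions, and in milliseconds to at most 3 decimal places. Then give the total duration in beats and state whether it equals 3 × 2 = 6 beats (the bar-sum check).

1) 0.0ms=0b +494.505ms=3/2b
2) 494.505ms=3/2b +82.418ms=1/4b
3) 576.923ms=7/4b +82.418ms=1/4b
4) 659.341ms=2b +494.505ms=3/2b
5) 1153.846ms=7/2b +164.835ms=1/2b
6) 1318.681ms=4b +219.78ms=2/3b
7) 1538.462ms=14/3b +219.78ms=2/3b
8) 1758.242ms=16/3b +219.78ms=2/3b
Σ=6b of 6 (182bpm 2/4) — PASS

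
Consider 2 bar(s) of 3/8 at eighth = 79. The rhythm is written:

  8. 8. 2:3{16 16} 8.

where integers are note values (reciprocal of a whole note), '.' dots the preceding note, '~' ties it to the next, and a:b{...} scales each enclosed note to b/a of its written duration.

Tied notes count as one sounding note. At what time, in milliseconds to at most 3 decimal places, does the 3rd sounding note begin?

note 3 onset = 3b = 2278.481ms

1. 0.0ms @ 0 + 1139.241ms (3/2)
2. 1139.241ms @ 3/2 + 1139.241ms (3/2)
3. 2278.481ms @ 3 + 569.62ms (3/4)
4. 2848.101ms @ 15/4 + 569.62ms (3/4)
5. 3417.722ms @ 9/2 + 1139.241ms (3/2)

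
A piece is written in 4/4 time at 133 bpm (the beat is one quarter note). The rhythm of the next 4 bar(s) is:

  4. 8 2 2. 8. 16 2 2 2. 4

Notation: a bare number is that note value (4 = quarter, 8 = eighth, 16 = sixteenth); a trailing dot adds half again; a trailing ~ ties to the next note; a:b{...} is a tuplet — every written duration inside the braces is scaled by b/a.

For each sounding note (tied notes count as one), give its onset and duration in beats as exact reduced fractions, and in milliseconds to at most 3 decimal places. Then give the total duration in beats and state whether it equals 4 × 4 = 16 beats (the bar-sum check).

1) 0.0ms=0b +676.692ms=3/2b
2) 676.692ms=3/2b +225.564ms=1/2b
3) 902.256ms=2b +902.256ms=2b
4) 1804.511ms=4b +1353.383ms=3b
5) 3157.895ms=7b +338.346ms=3/4b
6) 3496.241ms=31/4b +112.782ms=1/4b
7) 3609.023ms=8b +902.256ms=2b
8) 4511.278ms=10b +902.256ms=2b
9) 5413.534ms=12b +1353.383ms=3b
10) 6766.917ms=15b +451.128ms=1b
Σ=16b of 16 (133bpm 4/4) — PASS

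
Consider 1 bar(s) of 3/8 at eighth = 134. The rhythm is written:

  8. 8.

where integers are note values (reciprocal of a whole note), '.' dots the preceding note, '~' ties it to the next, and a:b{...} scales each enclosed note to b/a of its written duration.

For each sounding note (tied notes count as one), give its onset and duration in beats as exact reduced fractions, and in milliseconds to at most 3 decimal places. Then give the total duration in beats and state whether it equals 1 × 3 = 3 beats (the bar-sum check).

1) 0.0ms=0b +671.642ms=3/2b
2) 671.642ms=3/2b +671.642ms=3/2b
Σ=3b of 3 (134bpm 3/8) — PASS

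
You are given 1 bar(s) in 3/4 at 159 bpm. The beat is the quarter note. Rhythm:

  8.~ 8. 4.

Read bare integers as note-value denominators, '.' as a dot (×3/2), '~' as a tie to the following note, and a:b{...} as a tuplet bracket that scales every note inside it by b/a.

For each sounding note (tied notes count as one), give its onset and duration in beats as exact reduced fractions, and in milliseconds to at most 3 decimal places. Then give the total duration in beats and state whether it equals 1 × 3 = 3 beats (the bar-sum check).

1) 0.0ms=0b +566.038ms=3/2b
2) 566.038ms=3/2b +566.038ms=3/2b
Σ=3b of 3 (159bpm 3/4) — PASS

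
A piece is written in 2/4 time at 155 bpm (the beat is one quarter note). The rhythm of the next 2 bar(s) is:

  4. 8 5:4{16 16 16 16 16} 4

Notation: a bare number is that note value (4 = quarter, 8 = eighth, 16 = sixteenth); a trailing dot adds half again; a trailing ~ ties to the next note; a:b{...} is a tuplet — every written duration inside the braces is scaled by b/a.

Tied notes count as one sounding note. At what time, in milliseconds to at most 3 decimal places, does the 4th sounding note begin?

note 4 onset = 11/5b = 851.613ms

1. 0.0ms @ 0 + 580.645ms (3/2)
2. 580.645ms @ 3/2 + 193.548ms (1/2)
3. 774.194ms @ 2 + 77.419ms (1/5)
4. 851.613ms @ 11/5 + 77.419ms (1/5)
5. 929.032ms @ 12/5 + 77.419ms (1/5)
6. 1006.452ms @ 13/5 + 77.419ms (1/5)
7. 1083.871ms @ 14/5 + 77.419ms (1/5)
8. 1161.29ms @ 3 + 387.097ms (1)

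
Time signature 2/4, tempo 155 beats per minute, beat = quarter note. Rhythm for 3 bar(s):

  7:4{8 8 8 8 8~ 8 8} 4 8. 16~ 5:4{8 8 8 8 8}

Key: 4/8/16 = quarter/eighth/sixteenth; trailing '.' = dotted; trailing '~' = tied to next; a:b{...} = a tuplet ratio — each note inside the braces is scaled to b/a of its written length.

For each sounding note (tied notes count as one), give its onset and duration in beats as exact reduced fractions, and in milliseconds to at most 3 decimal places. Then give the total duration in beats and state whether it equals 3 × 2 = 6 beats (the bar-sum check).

1) 0.0ms=0b +110.599ms=2/7b
2) 110.599ms=2/7b +110.599ms=2/7b
3) 221.198ms=4/7b +110.599ms=2/7b
4) 331.797ms=6/7b +110.599ms=2/7b
5) 442.396ms=8/7b +221.198ms=4/7b
6) 663.594ms=12/7b +110.599ms=2/7b
7) 774.194ms=2b +387.097ms=1b
8) 1161.29ms=3b +290.323ms=3/4b
9) 1451.613ms=15/4b +251.613ms=13/20b
10) 1703.226ms=22/5b +154.839ms=2/5b
11) 1858.065ms=24/5b +154.839ms=2/5b
12) 2012.903ms=26/5b +154.839ms=2/5b
13) 2167.742ms=28/5b +154.839ms=2/5b
Σ=6b of 6 (155bpm 2/4) — PASS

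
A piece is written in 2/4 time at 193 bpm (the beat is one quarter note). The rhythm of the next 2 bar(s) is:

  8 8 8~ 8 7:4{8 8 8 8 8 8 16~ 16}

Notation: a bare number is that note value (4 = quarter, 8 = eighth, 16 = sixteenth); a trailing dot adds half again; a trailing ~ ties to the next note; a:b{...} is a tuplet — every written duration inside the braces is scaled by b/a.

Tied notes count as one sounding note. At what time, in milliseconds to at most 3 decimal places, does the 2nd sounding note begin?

note 2 onset = 1/2b = 155.44ms

1. 0.0ms @ 0 + 155.44ms (1/2)
2. 155.44ms @ 1/2 + 155.44ms (1/2)
3. 310.881ms @ 1 + 310.881ms (1)
4. 621.762ms @ 2 + 88.823ms (2/7)
5. 710.585ms @ 16/7 + 88.823ms (2/7)
6. 799.408ms @ 18/7 + 88.823ms (2/7)
7. 888.231ms @ 20/7 + 88.823ms (2/7)
8. 977.054ms @ 22/7 + 88.823ms (2/7)
9. 1065.877ms @ 24/7 + 88.823ms (2/7)
10. 1154.7ms @ 26/7 + 88.823ms (2/7)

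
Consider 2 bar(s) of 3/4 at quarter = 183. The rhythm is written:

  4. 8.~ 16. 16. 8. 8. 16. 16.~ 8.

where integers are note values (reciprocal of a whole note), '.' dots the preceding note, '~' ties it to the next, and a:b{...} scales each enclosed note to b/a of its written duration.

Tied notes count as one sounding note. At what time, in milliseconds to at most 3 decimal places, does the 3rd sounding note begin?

note 3 onset = 21/8b = 860.656ms

1. 0.0ms @ 0 + 491.803ms (3/2)
2. 491.803ms @ 3/2 + 368.852ms (9/8)
3. 860.656ms @ 21/8 + 122.951ms (3/8)
4. 983.607ms @ 3 + 245.902ms (3/4)
5. 1229.508ms @ 15/4 + 245.902ms (3/4)
6. 1475.41ms @ 9/2 + 122.951ms (3/8)
7. 1598.361ms @ 39/8 + 368.852ms (9/8)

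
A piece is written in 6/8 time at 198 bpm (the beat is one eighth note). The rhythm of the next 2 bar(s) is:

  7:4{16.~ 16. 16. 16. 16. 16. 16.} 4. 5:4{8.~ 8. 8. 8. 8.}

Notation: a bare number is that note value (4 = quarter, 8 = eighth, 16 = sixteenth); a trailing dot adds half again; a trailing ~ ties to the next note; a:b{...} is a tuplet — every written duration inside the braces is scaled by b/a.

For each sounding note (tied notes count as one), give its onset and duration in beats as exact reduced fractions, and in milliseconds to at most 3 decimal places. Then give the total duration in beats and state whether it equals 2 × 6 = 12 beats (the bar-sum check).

1) 0.0ms=0b +259.74ms=6/7b
2) 259.74ms=6/7b +129.87ms=3/7b
3) 389.61ms=9/7b +129.87ms=3/7b
4) 519.481ms=12/7b +129.87ms=3/7b
5) 649.351ms=15/7b +129.87ms=3/7b
6) 779.221ms=18/7b +129.87ms=3/7b
7) 909.091ms=3b +909.091ms=3b
8) 1818.182ms=6b +727.273ms=12/5b
9) 2545.455ms=42/5b +363.636ms=6/5b
10) 2909.091ms=48/5b +363.636ms=6/5b
11) 3272.727ms=54/5b +363.636ms=6/5b
Σ=12b of 12 (198bpm 6/8) — PASS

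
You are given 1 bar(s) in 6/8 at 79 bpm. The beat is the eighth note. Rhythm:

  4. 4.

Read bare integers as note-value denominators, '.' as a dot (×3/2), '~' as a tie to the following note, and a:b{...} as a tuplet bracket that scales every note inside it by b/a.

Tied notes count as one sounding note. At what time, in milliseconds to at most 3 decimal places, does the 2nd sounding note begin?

note 2 onset = 3b = 2278.481ms

1. 0.0ms @ 0 + 2278.481ms (3)
2. 2278.481ms @ 3 + 2278.481ms (3)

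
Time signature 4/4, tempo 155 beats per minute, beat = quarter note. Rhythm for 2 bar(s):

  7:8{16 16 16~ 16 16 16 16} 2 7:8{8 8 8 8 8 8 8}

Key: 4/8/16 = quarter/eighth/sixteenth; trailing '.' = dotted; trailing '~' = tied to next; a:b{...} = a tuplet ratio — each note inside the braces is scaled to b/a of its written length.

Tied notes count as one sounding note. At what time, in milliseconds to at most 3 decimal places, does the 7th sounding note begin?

1. 0.0ms @ 0 + 110.599ms (2/7)
2. 110.599ms @ 2/7 + 110.599ms (2/7)
3. 221.198ms @ 4/7 + 221.198ms (4/7)
4. 442.396ms @ 8/7 + 110.599ms (2/7)
5. 552.995ms @ 10/7 + 110.599ms (2/7)
6. 663.594ms @ 12/7 + 110.599ms (2/7)
7. 774.194ms @ 2 + 774.194ms (2)
8. 1548.387ms @ 4 + 221.198ms (4/7)
9. 1769.585ms @ 32/7 + 221.198ms (4/7)
10. 1990.783ms @ 36/7 + 221.198ms (4/7)
11. 2211.982ms @ 40/7 + 221.198ms (4/7)
12. 2433.18ms @ 44/7 + 221.198ms (4/7)
13. 2654.378ms @ 48/7 + 221.198ms (4/7)
14. 2875.576ms @ 52/7 + 221.198ms (4/7)

note 7 onset = 2b = 774.194ms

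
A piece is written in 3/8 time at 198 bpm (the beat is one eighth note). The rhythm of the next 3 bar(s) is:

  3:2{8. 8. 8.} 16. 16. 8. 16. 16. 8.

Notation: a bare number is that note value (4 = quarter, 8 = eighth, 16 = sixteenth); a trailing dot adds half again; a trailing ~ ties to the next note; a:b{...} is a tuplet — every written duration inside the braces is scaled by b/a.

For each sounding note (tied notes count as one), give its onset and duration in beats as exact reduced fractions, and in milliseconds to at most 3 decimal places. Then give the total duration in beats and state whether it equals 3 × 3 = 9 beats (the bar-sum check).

1) 0.0ms=0b +303.03ms=1b
2) 303.03ms=1b +303.03ms=1b
3) 606.061ms=2b +303.03ms=1b
4) 909.091ms=3b +227.273ms=3/4b
5) 1136.364ms=15/4b +227.273ms=3/4b
6) 1363.636ms=9/2b +454.545ms=3/2b
7) 1818.182ms=6b +227.273ms=3/4b
8) 2045.455ms=27/4b +227.273ms=3/4b
9) 2272.727ms=15/2b +454.545ms=3/2b
Σ=9b of 9 (198bpm 3/8) — PASS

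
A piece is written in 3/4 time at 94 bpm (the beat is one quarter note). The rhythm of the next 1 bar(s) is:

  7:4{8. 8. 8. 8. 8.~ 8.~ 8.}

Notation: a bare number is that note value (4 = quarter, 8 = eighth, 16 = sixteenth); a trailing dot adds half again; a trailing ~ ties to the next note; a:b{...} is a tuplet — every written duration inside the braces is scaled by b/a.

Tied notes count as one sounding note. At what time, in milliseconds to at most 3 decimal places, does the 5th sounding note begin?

1. 0.0ms @ 0 + 273.556ms (3/7)
2. 273.556ms @ 3/7 + 273.556ms (3/7)
3. 547.112ms @ 6/7 + 273.556ms (3/7)
4. 820.669ms @ 9/7 + 273.556ms (3/7)
5. 1094.225ms @ 12/7 + 820.669ms (9/7)

note 5 onset = 12/7b = 1094.225ms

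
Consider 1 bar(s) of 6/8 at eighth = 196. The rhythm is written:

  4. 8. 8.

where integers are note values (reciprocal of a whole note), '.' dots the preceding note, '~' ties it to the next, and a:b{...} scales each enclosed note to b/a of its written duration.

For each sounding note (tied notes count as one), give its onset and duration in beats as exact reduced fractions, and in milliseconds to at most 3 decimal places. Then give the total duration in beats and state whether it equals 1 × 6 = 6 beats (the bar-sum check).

1) 0.0ms=0b +918.367ms=3b
2) 918.367ms=3b +459.184ms=3/2b
3) 1377.551ms=9/2b +459.184ms=3/2b
Σ=6b of 6 (196bpm 6/8) — PASS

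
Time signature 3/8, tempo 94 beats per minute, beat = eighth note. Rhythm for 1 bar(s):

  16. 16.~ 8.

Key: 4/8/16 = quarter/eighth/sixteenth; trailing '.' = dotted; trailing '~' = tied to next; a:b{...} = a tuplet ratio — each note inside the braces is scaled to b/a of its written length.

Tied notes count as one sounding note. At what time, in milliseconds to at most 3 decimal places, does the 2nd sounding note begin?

note 2 onset = 3/4b = 478.723ms

1. 0.0ms @ 0 + 478.723ms (3/4)
2. 478.723ms @ 3/4 + 1436.17ms (9/4)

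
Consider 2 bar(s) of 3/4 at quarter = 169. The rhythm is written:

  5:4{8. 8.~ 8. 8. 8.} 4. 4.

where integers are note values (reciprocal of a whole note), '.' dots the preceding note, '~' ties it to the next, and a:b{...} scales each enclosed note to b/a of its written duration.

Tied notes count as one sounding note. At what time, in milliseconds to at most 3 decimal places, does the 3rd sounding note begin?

note 3 onset = 9/5b = 639.053ms

1. 0.0ms @ 0 + 213.018ms (3/5)
2. 213.018ms @ 3/5 + 426.036ms (6/5)
3. 639.053ms @ 9/5 + 213.018ms (3/5)
4. 852.071ms @ 12/5 + 213.018ms (3/5)
5. 1065.089ms @ 3 + 532.544ms (3/2)
6. 1597.633ms @ 9/2 + 532.544ms (3/2)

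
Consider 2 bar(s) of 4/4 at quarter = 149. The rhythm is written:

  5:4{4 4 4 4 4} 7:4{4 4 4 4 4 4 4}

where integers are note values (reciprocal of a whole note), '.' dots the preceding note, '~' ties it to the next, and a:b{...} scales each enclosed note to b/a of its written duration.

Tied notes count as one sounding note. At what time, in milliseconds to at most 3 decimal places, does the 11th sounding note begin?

note 11 onset = 48/7b = 2761.266ms

1. 0.0ms @ 0 + 322.148ms (4/5)
2. 322.148ms @ 4/5 + 322.148ms (4/5)
3. 644.295ms @ 8/5 + 322.148ms (4/5)
4. 966.443ms @ 12/5 + 322.148ms (4/5)
5. 1288.591ms @ 16/5 + 322.148ms (4/5)
6. 1610.738ms @ 4 + 230.105ms (4/7)
7. 1840.844ms @ 32/7 + 230.105ms (4/7)
8. 2070.949ms @ 36/7 + 230.105ms (4/7)
9. 2301.055ms @ 40/7 + 230.105ms (4/7)
10. 2531.16ms @ 44/7 + 230.105ms (4/7)
11. 2761.266ms @ 48/7 + 230.105ms (4/7)
12. 2991.371ms @ 52/7 + 230.105ms (4/7)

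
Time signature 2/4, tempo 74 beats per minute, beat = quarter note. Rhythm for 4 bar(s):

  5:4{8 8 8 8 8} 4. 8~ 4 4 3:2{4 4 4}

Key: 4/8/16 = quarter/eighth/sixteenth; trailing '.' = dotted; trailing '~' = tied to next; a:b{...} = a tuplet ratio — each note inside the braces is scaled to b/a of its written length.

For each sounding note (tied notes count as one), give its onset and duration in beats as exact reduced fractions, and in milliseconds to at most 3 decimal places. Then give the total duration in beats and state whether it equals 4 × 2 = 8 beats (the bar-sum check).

1) 0.0ms=0b +324.324ms=2/5b
2) 324.324ms=2/5b +324.324ms=2/5b
3) 648.649ms=4/5b +324.324ms=2/5b
4) 972.973ms=6/5b +324.324ms=2/5b
5) 1297.297ms=8/5b +324.324ms=2/5b
6) 1621.622ms=2b +1216.216ms=3/2b
7) 2837.838ms=7/2b +1216.216ms=3/2b
8) 4054.054ms=5b +810.811ms=1b
9) 4864.865ms=6b +540.541ms=2/3b
10) 5405.405ms=20/3b +540.541ms=2/3b
11) 5945.946ms=22/3b +540.541ms=2/3b
Σ=8b of 8 (74bpm 2/4) — PASS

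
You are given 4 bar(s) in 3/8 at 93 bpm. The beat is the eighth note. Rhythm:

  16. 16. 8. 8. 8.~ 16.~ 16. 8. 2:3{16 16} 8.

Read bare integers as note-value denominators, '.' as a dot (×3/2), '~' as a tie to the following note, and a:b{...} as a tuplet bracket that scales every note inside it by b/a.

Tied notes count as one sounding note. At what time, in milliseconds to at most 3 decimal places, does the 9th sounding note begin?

note 9 onset = 21/2b = 6774.194ms

1. 0.0ms @ 0 + 483.871ms (3/4)
2. 483.871ms @ 3/4 + 483.871ms (3/4)
3. 967.742ms @ 3/2 + 967.742ms (3/2)
4. 1935.484ms @ 3 + 967.742ms (3/2)
5. 2903.226ms @ 9/2 + 1935.484ms (3)
6. 4838.71ms @ 15/2 + 967.742ms (3/2)
7. 5806.452ms @ 9 + 483.871ms (3/4)
8. 6290.323ms @ 39/4 + 483.871ms (3/4)
9. 6774.194ms @ 21/2 + 967.742ms (3/2)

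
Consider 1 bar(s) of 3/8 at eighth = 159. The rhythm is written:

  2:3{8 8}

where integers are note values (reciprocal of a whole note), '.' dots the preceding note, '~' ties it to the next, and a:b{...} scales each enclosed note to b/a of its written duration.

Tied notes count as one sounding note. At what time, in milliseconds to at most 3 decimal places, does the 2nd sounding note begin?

1. 0.0ms @ 0 + 566.038ms (3/2)
2. 566.038ms @ 3/2 + 566.038ms (3/2)

note 2 onset = 3/2b = 566.038ms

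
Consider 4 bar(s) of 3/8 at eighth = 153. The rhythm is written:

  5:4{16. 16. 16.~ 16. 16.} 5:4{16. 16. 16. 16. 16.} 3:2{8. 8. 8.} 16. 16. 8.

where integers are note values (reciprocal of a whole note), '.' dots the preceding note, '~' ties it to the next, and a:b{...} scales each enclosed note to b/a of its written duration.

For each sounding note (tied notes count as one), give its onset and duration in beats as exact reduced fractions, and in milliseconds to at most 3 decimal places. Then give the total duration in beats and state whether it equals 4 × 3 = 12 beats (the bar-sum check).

1) 0.0ms=0b +235.294ms=3/5b
2) 235.294ms=3/5b +235.294ms=3/5b
3) 470.588ms=6/5b +470.588ms=6/5b
4) 941.176ms=12/5b +235.294ms=3/5b
5) 1176.471ms=3b +235.294ms=3/5b
6) 1411.765ms=18/5b +235.294ms=3/5b
7) 1647.059ms=21/5b +235.294ms=3/5b
8) 1882.353ms=24/5b +235.294ms=3/5b
9) 2117.647ms=27/5b +235.294ms=3/5b
10) 2352.941ms=6b +392.157ms=1b
11) 2745.098ms=7b +392.157ms=1b
12) 3137.255ms=8b +392.157ms=1b
13) 3529.412ms=9b +294.118ms=3/4b
14) 3823.529ms=39/4b +294.118ms=3/4b
15) 4117.647ms=21/2b +588.235ms=3/2b
Σ=12b of 12 (153bpm 3/8) — PASS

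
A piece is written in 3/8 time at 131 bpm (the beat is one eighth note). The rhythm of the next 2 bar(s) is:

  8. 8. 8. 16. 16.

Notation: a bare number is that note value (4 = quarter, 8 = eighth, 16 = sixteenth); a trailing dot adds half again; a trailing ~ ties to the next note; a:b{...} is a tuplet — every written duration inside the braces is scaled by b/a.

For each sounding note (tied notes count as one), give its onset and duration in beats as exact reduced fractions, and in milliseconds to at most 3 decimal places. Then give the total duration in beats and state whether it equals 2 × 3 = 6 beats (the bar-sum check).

1) 0.0ms=0b +687.023ms=3/2b
2) 687.023ms=3/2b +687.023ms=3/2b
3) 1374.046ms=3b +687.023ms=3/2b
4) 2061.069ms=9/2b +343.511ms=3/4b
5) 2404.58ms=21/4b +343.511ms=3/4b
Σ=6b of 6 (131bpm 3/8) — PASS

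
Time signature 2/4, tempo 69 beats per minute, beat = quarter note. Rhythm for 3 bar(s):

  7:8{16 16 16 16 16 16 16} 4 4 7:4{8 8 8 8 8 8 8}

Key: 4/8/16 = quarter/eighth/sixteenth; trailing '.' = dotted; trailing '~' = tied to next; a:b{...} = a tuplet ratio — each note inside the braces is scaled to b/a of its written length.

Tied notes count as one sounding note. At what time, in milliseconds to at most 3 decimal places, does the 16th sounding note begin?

1. 0.0ms @ 0 + 248.447ms (2/7)
2. 248.447ms @ 2/7 + 248.447ms (2/7)
3. 496.894ms @ 4/7 + 248.447ms (2/7)
4. 745.342ms @ 6/7 + 248.447ms (2/7)
5. 993.789ms @ 8/7 + 248.447ms (2/7)
6. 1242.236ms @ 10/7 + 248.447ms (2/7)
7. 1490.683ms @ 12/7 + 248.447ms (2/7)
8. 1739.13ms @ 2 + 869.565ms (1)
9. 2608.696ms @ 3 + 869.565ms (1)
10. 3478.261ms @ 4 + 248.447ms (2/7)
11. 3726.708ms @ 30/7 + 248.447ms (2/7)
12. 3975.155ms @ 32/7 + 248.447ms (2/7)
13. 4223.602ms @ 34/7 + 248.447ms (2/7)
14. 4472.05ms @ 36/7 + 248.447ms (2/7)
15. 4720.497ms @ 38/7 + 248.447ms (2/7)
16. 4968.944ms @ 40/7 + 248.447ms (2/7)

note 16 onset = 40/7b = 4968.944ms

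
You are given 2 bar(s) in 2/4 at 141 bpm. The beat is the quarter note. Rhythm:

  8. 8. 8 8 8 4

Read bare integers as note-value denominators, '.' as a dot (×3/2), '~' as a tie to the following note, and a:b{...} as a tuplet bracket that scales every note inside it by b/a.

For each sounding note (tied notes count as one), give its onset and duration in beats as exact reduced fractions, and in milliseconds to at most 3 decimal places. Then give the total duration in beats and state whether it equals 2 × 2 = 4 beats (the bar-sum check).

1) 0.0ms=0b +319.149ms=3/4b
2) 319.149ms=3/4b +319.149ms=3/4b
3) 638.298ms=3/2b +212.766ms=1/2b
4) 851.064ms=2b +212.766ms=1/2b
5) 1063.83ms=5/2b +212.766ms=1/2b
6) 1276.596ms=3b +425.532ms=1b
Σ=4b of 4 (141bpm 2/4) — PASS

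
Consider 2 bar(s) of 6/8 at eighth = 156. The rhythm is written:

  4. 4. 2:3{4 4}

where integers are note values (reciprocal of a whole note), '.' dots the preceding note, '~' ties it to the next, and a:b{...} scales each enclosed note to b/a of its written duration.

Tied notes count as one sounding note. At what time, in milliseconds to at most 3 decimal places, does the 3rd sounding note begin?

note 3 onset = 6b = 2307.692ms

1. 0.0ms @ 0 + 1153.846ms (3)
2. 1153.846ms @ 3 + 1153.846ms (3)
3. 2307.692ms @ 6 + 1153.846ms (3)
4. 3461.538ms @ 9 + 1153.846ms (3)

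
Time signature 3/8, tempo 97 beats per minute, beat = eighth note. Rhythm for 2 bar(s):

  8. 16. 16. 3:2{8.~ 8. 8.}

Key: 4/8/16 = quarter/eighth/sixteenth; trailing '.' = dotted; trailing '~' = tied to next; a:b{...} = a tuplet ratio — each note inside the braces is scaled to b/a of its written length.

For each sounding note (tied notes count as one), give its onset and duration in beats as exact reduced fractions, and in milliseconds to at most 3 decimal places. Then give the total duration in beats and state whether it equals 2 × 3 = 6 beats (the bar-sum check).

1) 0.0ms=0b +927.835ms=3/2b
2) 927.835ms=3/2b +463.918ms=3/4b
3) 1391.753ms=9/4b +463.918ms=3/4b
4) 1855.67ms=3b +1237.113ms=2b
5) 3092.784ms=5b +618.557ms=1b
Σ=6b of 6 (97bpm 3/8) — PASS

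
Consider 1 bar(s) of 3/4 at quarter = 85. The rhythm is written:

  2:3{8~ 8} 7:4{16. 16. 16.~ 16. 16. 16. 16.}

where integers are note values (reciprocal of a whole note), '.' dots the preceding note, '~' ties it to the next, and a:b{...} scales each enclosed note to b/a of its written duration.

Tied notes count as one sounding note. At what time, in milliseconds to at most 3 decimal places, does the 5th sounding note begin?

1. 0.0ms @ 0 + 1058.824ms (3/2)
2. 1058.824ms @ 3/2 + 151.261ms (3/14)
3. 1210.084ms @ 12/7 + 151.261ms (3/14)
4. 1361.345ms @ 27/14 + 302.521ms (3/7)
5. 1663.866ms @ 33/14 + 151.261ms (3/14)
6. 1815.126ms @ 18/7 + 151.261ms (3/14)
7. 1966.387ms @ 39/14 + 151.261ms (3/14)

note 5 onset = 33/14b = 1663.866ms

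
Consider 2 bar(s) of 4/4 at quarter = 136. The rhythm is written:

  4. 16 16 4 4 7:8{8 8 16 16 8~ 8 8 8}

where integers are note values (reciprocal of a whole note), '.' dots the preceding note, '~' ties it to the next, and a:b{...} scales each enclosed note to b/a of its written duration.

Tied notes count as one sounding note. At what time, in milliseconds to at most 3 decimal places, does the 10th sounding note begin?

1. 0.0ms @ 0 + 661.765ms (3/2)
2. 661.765ms @ 3/2 + 110.294ms (1/4)
3. 772.059ms @ 7/4 + 110.294ms (1/4)
4. 882.353ms @ 2 + 441.176ms (1)
5. 1323.529ms @ 3 + 441.176ms (1)
6. 1764.706ms @ 4 + 252.101ms (4/7)
7. 2016.807ms @ 32/7 + 252.101ms (4/7)
8. 2268.908ms @ 36/7 + 126.05ms (2/7)
9. 2394.958ms @ 38/7 + 126.05ms (2/7)
10. 2521.008ms @ 40/7 + 504.202ms (8/7)
11. 3025.21ms @ 48/7 + 252.101ms (4/7)
12. 3277.311ms @ 52/7 + 252.101ms (4/7)

note 10 onset = 40/7b = 2521.008ms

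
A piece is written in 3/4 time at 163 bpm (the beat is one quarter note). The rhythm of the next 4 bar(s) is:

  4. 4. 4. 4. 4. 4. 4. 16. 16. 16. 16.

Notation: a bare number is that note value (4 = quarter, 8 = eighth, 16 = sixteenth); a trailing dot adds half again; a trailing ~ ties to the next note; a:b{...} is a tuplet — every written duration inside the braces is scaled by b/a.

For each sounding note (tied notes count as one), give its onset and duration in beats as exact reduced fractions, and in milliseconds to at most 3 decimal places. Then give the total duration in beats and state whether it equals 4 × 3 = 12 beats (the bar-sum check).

1) 0.0ms=0b +552.147ms=3/2b
2) 552.147ms=3/2b +552.147ms=3/2b
3) 1104.294ms=3b +552.147ms=3/2b
4) 1656.442ms=9/2b +552.147ms=3/2b
5) 2208.589ms=6b +552.147ms=3/2b
6) 2760.736ms=15/2b +552.147ms=3/2b
7) 3312.883ms=9b +552.147ms=3/2b
8) 3865.031ms=21/2b +138.037ms=3/8b
9) 4003.067ms=87/8b +138.037ms=3/8b
10) 4141.104ms=45/4b +138.037ms=3/8b
11) 4279.141ms=93/8b +138.037ms=3/8b
Σ=12b of 12 (163bpm 3/4) — PASS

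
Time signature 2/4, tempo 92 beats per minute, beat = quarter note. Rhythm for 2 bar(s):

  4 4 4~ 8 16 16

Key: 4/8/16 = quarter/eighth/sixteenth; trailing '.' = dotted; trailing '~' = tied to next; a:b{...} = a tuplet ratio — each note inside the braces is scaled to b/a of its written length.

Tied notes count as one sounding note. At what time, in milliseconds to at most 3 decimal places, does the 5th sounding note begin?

1. 0.0ms @ 0 + 652.174ms (1)
2. 652.174ms @ 1 + 652.174ms (1)
3. 1304.348ms @ 2 + 978.261ms (3/2)
4. 2282.609ms @ 7/2 + 163.043ms (1/4)
5. 2445.652ms @ 15/4 + 163.043ms (1/4)

note 5 onset = 15/4b = 2445.652ms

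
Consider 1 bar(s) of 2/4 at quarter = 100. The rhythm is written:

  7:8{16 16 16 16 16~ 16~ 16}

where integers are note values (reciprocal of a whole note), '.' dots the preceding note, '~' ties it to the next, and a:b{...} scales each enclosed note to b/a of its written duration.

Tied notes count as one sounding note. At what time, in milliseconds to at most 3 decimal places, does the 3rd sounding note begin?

1. 0.0ms @ 0 + 171.429ms (2/7)
2. 171.429ms @ 2/7 + 171.429ms (2/7)
3. 342.857ms @ 4/7 + 171.429ms (2/7)
4. 514.286ms @ 6/7 + 171.429ms (2/7)
5. 685.714ms @ 8/7 + 514.286ms (6/7)

note 3 onset = 4/7b = 342.857ms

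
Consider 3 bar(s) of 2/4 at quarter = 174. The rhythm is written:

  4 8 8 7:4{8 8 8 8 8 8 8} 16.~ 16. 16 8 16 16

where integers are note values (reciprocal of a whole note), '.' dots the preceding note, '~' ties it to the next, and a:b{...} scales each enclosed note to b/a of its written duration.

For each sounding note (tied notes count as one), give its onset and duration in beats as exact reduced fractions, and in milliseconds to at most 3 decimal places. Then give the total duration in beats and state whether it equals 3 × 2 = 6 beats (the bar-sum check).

1) 0.0ms=0b +344.828ms=1b
2) 344.828ms=1b +172.414ms=1/2b
3) 517.241ms=3/2b +172.414ms=1/2b
4) 689.655ms=2b +98.522ms=2/7b
5) 788.177ms=16/7b +98.522ms=2/7b
6) 886.7ms=18/7b +98.522ms=2/7b
7) 985.222ms=20/7b +98.522ms=2/7b
8) 1083.744ms=22/7b +98.522ms=2/7b
9) 1182.266ms=24/7b +98.522ms=2/7b
10) 1280.788ms=26/7b +98.522ms=2/7b
11) 1379.31ms=4b +258.621ms=3/4b
12) 1637.931ms=19/4b +86.207ms=1/4b
13) 1724.138ms=5b +172.414ms=1/2b
14) 1896.552ms=11/2b +86.207ms=1/4b
15) 1982.759ms=23/4b +86.207ms=1/4b
Σ=6b of 6 (174bpm 2/4) — PASS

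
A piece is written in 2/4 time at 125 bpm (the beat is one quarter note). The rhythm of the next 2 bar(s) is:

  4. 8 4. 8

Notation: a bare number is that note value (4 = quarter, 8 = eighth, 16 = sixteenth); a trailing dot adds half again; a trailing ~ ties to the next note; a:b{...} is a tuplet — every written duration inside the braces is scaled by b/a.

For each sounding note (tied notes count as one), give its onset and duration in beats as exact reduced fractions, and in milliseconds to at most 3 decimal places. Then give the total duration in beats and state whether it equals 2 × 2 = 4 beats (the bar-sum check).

1) 0.0ms=0b +720.0ms=3/2b
2) 720.0ms=3/2b +240.0ms=1/2b
3) 960.0ms=2b +720.0ms=3/2b
4) 1680.0ms=7/2b +240.0ms=1/2b
Σ=4b of 4 (125bpm 2/4) — PASS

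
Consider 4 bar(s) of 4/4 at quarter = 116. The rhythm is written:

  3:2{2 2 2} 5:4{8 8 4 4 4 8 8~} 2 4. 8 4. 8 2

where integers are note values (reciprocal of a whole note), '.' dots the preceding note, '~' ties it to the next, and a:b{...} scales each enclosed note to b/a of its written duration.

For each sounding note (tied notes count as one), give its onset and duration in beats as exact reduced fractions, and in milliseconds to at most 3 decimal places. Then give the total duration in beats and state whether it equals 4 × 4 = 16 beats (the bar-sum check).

1) 0.0ms=0b +689.655ms=4/3b
2) 689.655ms=4/3b +689.655ms=4/3b
3) 1379.31ms=8/3b +689.655ms=4/3b
4) 2068.966ms=4b +206.897ms=2/5b
5) 2275.862ms=22/5b +206.897ms=2/5b
6) 2482.759ms=24/5b +413.793ms=4/5b
7) 2896.552ms=28/5b +413.793ms=4/5b
8) 3310.345ms=32/5b +413.793ms=4/5b
9) 3724.138ms=36/5b +206.897ms=2/5b
10) 3931.034ms=38/5b +1241.379ms=12/5b
11) 5172.414ms=10b +775.862ms=3/2b
12) 5948.276ms=23/2b +258.621ms=1/2b
13) 6206.897ms=12b +775.862ms=3/2b
14) 6982.759ms=27/2b +258.621ms=1/2b
15) 7241.379ms=14b +1034.483ms=2b
Σ=16b of 16 (116bpm 4/4) — PASS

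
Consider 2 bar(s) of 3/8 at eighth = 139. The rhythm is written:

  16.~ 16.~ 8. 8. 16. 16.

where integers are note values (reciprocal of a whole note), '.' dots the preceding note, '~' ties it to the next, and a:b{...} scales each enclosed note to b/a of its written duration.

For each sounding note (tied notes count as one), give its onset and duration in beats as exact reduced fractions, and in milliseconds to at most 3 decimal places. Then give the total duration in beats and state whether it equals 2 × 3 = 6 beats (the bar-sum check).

1) 0.0ms=0b +1294.964ms=3b
2) 1294.964ms=3b +647.482ms=3/2b
3) 1942.446ms=9/2b +323.741ms=3/4b
4) 2266.187ms=21/4b +323.741ms=3/4b
Σ=6b of 6 (139bpm 3/8) — PASS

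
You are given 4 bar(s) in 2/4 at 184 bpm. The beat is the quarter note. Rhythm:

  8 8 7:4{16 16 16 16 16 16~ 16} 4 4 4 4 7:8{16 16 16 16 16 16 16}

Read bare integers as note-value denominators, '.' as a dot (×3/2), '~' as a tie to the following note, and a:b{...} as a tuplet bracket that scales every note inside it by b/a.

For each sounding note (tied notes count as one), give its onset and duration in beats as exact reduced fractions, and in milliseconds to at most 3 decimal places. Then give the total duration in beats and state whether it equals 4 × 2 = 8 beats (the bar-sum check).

1) 0.0ms=0b +163.043ms=1/2b
2) 163.043ms=1/2b +163.043ms=1/2b
3) 326.087ms=1b +46.584ms=1/7b
4) 372.671ms=8/7b +46.584ms=1/7b
5) 419.255ms=9/7b +46.584ms=1/7b
6) 465.839ms=10/7b +46.584ms=1/7b
7) 512.422ms=11/7b +46.584ms=1/7b
8) 559.006ms=12/7b +93.168ms=2/7b
9) 652.174ms=2b +326.087ms=1b
10) 978.261ms=3b +326.087ms=1b
11) 1304.348ms=4b +326.087ms=1b
12) 1630.435ms=5b +326.087ms=1b
13) 1956.522ms=6b +93.168ms=2/7b
14) 2049.689ms=44/7b +93.168ms=2/7b
15) 2142.857ms=46/7b +93.168ms=2/7b
16) 2236.025ms=48/7b +93.168ms=2/7b
17) 2329.193ms=50/7b +93.168ms=2/7b
18) 2422.36ms=52/7b +93.168ms=2/7b
19) 2515.528ms=54/7b +93.168ms=2/7b
Σ=8b of 8 (184bpm 2/4) — PASS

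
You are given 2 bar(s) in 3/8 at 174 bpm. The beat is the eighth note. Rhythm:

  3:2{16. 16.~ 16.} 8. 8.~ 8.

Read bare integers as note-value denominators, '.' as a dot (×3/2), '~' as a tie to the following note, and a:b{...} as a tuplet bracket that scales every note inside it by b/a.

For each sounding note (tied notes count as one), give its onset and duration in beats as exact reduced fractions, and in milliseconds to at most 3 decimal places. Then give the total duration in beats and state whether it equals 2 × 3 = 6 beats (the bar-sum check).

1) 0.0ms=0b +172.414ms=1/2b
2) 172.414ms=1/2b +344.828ms=1b
3) 517.241ms=3/2b +517.241ms=3/2b
4) 1034.483ms=3b +1034.483ms=3b
Σ=6b of 6 (174bpm 3/8) — PASS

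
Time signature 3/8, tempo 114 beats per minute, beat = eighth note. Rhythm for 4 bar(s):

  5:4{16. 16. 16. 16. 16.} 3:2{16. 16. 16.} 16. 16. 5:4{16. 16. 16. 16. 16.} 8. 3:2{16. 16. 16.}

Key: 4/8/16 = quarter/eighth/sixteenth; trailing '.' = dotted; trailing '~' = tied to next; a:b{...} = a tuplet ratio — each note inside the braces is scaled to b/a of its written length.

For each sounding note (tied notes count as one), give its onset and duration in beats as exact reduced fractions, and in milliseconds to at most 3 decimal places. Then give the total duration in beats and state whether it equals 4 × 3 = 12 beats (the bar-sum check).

1) 0.0ms=0b +315.789ms=3/5b
2) 315.789ms=3/5b +315.789ms=3/5b
3) 631.579ms=6/5b +315.789ms=3/5b
4) 947.368ms=9/5b +315.789ms=3/5b
5) 1263.158ms=12/5b +315.789ms=3/5b
6) 1578.947ms=3b +263.158ms=1/2b
7) 1842.105ms=7/2b +263.158ms=1/2b
8) 2105.263ms=4b +263.158ms=1/2b
9) 2368.421ms=9/2b +394.737ms=3/4b
10) 2763.158ms=21/4b +394.737ms=3/4b
11) 3157.895ms=6b +315.789ms=3/5b
12) 3473.684ms=33/5b +315.789ms=3/5b
13) 3789.474ms=36/5b +315.789ms=3/5b
14) 4105.263ms=39/5b +315.789ms=3/5b
15) 4421.053ms=42/5b +315.789ms=3/5b
16) 4736.842ms=9b +789.474ms=3/2b
17) 5526.316ms=21/2b +263.158ms=1/2b
18) 5789.474ms=11b +263.158ms=1/2b
19) 6052.632ms=23/2b +263.158ms=1/2b
Σ=12b of 12 (114bpm 3/8) — PASS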